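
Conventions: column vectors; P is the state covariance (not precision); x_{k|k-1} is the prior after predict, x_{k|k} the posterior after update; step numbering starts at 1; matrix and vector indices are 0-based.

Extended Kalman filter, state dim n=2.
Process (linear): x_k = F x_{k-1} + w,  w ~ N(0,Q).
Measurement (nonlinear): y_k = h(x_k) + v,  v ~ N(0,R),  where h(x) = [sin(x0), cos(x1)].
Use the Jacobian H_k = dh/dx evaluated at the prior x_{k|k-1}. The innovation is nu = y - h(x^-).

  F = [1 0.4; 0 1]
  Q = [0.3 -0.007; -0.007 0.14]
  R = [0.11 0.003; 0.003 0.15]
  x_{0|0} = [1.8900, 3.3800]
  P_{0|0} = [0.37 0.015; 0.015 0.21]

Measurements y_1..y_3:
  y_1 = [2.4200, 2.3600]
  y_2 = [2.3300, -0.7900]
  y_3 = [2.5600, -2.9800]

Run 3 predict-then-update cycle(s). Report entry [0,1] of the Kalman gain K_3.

K[0,1] = 0.0332

step 1: x^-=[3.2420, 3.3800]  P^-=[0.7156 0.0920; 0.0920 0.3500]  H_jac=[-0.9950 0.0000; 0.0000 0.2362]  S=[0.8184 -0.0186; -0.0186 0.1695]  K=[-0.8692 0.0327; -0.1010 0.4765]  nu=[2.5202, 3.3317]  x^+=[1.1603, 4.7130]  P^+=[0.0960 0.0097; 0.0097 0.3014]
step 2: x^-=[3.0455, 4.7130]  P^-=[0.4520 0.1233; 0.1233 0.4414]  H_jac=[-0.9954 0.0000; 0.0000 1.0000]  S=[0.5578 -0.1197; -0.1197 0.5914]  K=[-0.7964 0.0473; -0.0625 0.7337]  nu=[2.2340, -0.7906]  x^+=[1.2290, 3.9932]  P^+=[0.0879 0.0047; 0.0047 0.1099]
step 3: x^-=[2.8262, 3.9932]  P^-=[0.4092 0.0416; 0.0416 0.2499]  H_jac=[-0.9507 0.0000; 0.0000 0.7524]  S=[0.4798 -0.0268; -0.0268 0.2914]  K=[-0.8089 0.0332; -0.0467 0.6408]  nu=[2.2499, -2.3213]  x^+=[0.9294, 2.4007]  P^+=[0.0935 0.0034; 0.0034 0.1276]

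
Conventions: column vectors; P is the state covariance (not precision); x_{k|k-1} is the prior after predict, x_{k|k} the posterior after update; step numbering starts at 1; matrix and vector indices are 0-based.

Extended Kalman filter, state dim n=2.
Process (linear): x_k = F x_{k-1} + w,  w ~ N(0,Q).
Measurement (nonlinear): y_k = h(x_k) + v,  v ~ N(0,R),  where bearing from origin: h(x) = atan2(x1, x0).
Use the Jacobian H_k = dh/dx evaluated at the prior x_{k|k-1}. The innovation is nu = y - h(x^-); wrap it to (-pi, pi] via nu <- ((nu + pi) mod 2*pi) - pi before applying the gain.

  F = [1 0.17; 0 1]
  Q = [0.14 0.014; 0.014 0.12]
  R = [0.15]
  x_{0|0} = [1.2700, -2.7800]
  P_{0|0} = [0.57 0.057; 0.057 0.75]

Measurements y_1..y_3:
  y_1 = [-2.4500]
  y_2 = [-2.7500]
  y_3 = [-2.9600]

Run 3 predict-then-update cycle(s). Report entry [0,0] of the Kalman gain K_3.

step 1: x^-=[0.7974, -2.7800]  P^-=[0.7511 0.1985; 0.1985 0.8700]  H_jac=[0.3324 0.0953]  S=[0.2535]  K=[1.0596; 0.5875]  nu=[-1.1585]  x^+=[-0.4301, -3.4607]  P^+=[0.4665 0.0407; 0.0407 0.7825]
step 2: x^-=[-1.0185, -3.4607]  P^-=[0.6430 0.1877; 0.1877 0.9025]  H_jac=[0.2659 -0.0783]  S=[0.1932]  K=[0.8090; -0.1072]  nu=[-0.8930]  x^+=[-1.7409, -3.3650]  P^+=[0.5165 0.2045; 0.2045 0.9003]
step 3: x^-=[-2.3130, -3.3650]  P^-=[0.7521 0.3715; 0.3715 1.0203]  H_jac=[0.2018 -0.1387]  S=[0.1795]  K=[0.5586; -0.3709]  nu=[-0.7870]  x^+=[-2.7526, -3.0731]  P^+=[0.6961 0.4087; 0.4087 0.9956]

K[0,0] = 0.5586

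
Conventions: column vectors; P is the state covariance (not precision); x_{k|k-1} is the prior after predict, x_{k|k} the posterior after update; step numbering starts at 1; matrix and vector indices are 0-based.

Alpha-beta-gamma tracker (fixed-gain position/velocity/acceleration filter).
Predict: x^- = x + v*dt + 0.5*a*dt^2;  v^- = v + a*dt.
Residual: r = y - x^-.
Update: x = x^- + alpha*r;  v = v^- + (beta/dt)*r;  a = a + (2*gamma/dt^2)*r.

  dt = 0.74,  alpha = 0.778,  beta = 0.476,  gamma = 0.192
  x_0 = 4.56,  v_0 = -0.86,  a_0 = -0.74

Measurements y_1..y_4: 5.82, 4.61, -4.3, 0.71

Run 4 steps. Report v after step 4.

v_post = -4.6686

step 1: x_pred=3.7210  r=2.0990  x^+=5.3540  v^+=-0.0574  a^+=0.7319
step 2: x_pred=5.5119  r=-0.9019  x^+=4.8102  v^+=-0.0960  a^+=0.0994
step 3: x_pred=4.7664  r=-9.0664  x^+=-2.2872  v^+=-5.8543  a^+=-6.2583
step 4: x_pred=-8.3330  r=9.0430  x^+=-1.2975  v^+=-4.6686  a^+=0.0830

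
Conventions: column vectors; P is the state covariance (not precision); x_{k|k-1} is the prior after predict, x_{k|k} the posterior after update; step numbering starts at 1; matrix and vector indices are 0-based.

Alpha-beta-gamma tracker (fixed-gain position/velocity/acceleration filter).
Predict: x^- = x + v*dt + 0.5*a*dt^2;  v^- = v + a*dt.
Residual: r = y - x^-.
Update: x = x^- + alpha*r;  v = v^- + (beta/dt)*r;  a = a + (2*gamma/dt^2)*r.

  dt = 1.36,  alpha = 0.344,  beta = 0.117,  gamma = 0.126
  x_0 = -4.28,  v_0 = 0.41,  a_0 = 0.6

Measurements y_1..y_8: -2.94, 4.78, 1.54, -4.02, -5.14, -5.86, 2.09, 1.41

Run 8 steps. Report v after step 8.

v_post = -11.1829

step 1: x_pred=-3.1675  r=0.2275  x^+=-3.0893  v^+=1.2456  a^+=0.6310
step 2: x_pred=-0.8117  r=5.5917  x^+=1.1118  v^+=2.5848  a^+=1.3928
step 3: x_pred=5.9152  r=-4.3752  x^+=4.4102  v^+=4.1027  a^+=0.7967
step 4: x_pred=10.7266  r=-14.7466  x^+=5.6538  v^+=3.9176  a^+=-1.2124
step 5: x_pred=9.8604  r=-15.0004  x^+=4.7003  v^+=0.9782  a^+=-3.2562
step 6: x_pred=3.0194  r=-8.8794  x^+=-0.0351  v^+=-4.2141  a^+=-4.4659
step 7: x_pred=-9.8964  r=11.9864  x^+=-5.7731  v^+=-9.2566  a^+=-2.8328
step 8: x_pred=-20.9818  r=22.3918  x^+=-13.2790  v^+=-11.1829  a^+=0.2179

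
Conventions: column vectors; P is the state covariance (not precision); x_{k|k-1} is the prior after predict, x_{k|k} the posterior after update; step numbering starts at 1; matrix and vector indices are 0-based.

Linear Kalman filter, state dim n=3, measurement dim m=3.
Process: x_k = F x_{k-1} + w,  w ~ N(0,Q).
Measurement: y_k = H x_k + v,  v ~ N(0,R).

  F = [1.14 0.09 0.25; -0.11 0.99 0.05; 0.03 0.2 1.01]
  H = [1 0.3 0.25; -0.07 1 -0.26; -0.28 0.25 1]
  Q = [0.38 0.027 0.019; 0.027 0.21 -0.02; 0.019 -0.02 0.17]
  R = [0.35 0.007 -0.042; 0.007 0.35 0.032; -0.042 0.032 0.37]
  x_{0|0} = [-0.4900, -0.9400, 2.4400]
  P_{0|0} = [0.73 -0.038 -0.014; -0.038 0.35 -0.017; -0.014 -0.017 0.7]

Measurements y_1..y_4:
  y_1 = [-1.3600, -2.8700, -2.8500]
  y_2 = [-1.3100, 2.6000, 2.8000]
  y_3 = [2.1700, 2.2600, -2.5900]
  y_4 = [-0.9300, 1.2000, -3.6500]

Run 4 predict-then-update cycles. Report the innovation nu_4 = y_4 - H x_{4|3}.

step 1: x^-=[-0.0332, -0.7547, 2.2617]  P^-=[1.3588 -0.0718 0.1996; -0.0718 0.5704 0.0663; 0.1996 0.0663 0.8906]  S=[1.8824 -0.0892 0.0407; -0.0892 0.9701 0.0536; 0.0407 0.0536 1.3341]  K=[0.7334 -0.1490 -0.1654; 0.0856 0.5752 0.1459; 0.2115 -0.2006 0.6396]  nu=[-1.6658, -1.5296, -4.9323]  x^+=[-0.2112, -2.4969, -0.9387]  P^+=[0.2760 -0.0357 -0.0106; -0.0357 0.2060 0.0073; -0.0106 0.0073 0.2166]
step 2: x^-=[-0.7002, -2.4957, -1.4538]  P^-=[0.7408 -0.0250 0.0674; -0.0250 0.4244 0.0391; 0.0674 0.0391 0.4013]  S=[1.1786 0.0199 -0.0446; 0.0199 0.7908 0.0924; -0.0446 0.0924 0.8412]  K=[0.6337 -0.1205 -0.1271; 0.0914 0.5086 0.1299; 0.1734 -0.1504 0.4920]  nu=[0.5023, 4.6687, 4.6817]  x^+=[-1.5392, 0.5324, 0.2344]  P^+=[0.2355 -0.0266 -0.0049; -0.0266 0.1828 0.0073; -0.0049 0.0073 0.1667]
step 3: x^-=[-1.6482, 0.7082, 0.2970]  P^-=[0.6900 -0.0122 0.0617; -0.0122 0.3990 0.0316; 0.0617 0.0316 0.3499]  S=[1.1260 0.0320 -0.0510; 0.0320 0.7636 0.0876; -0.0510 0.0876 0.7819]  K=[0.6210 -0.1126 -0.1190; 0.0940 0.4949 0.1230; 0.1659 -0.1435 0.4624]  nu=[3.5314, 1.5137, -3.5256]  x^+=[0.7940, 1.3555, -0.9647]  P^+=[0.2296 -0.0237 -0.0035; -0.0237 0.1778 0.0063; -0.0035 0.0063 0.1570]
step 4: x^-=[0.7860, 1.2064, -0.6794]  P^-=[0.6830 -0.0090 0.0610; -0.0090 0.3932 0.0289; 0.0610 0.0289 0.3395]  S=[1.1191 0.0343 -0.0531; 0.0343 0.7580 0.0853; -0.0531 0.0853 0.7692]  K=[0.6194 -0.1108 -0.1171; 0.0945 0.4918 0.1207; 0.1642 -0.1426 0.4557]  nu=[-1.9080, -0.1280, -3.0521]  x^+=[-0.0241, 0.5948, -2.3653]  P^+=[0.2286 -0.0230 -0.0031; -0.0230 0.1766 0.0058; -0.0031 0.0058 0.1548]

innov = [-1.9080, -0.1280, -3.0521]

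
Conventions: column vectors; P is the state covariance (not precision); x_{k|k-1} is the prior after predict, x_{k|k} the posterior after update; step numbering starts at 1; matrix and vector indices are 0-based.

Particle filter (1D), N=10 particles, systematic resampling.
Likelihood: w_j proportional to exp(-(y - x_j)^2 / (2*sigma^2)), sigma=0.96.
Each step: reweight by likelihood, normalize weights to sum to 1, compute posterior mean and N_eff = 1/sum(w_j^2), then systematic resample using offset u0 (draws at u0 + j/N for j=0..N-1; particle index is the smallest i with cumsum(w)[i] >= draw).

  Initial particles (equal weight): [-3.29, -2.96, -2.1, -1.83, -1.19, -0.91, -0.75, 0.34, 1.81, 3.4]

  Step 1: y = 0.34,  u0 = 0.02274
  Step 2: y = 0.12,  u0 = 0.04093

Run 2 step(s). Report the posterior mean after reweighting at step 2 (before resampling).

step 1: w=[0.0003, 0.0010, 0.0148, 0.0291, 0.1051, 0.1604, 0.1965, 0.3744, 0.1159, 0.0023]  mean=-0.1618  Neff=4.3455  idx=[3, 4, 5, 6, 6, 7, 7, 7, 7, 8]
step 2: w=[0.0195, 0.0605, 0.0863, 0.1017, 0.1017, 0.1494, 0.1494, 0.1494, 0.1494, 0.0326]  mean=-0.0766  Neff=8.1594  idx=[1, 2, 3, 4, 5, 6, 6, 7, 8, 8]

post_mean = -0.0766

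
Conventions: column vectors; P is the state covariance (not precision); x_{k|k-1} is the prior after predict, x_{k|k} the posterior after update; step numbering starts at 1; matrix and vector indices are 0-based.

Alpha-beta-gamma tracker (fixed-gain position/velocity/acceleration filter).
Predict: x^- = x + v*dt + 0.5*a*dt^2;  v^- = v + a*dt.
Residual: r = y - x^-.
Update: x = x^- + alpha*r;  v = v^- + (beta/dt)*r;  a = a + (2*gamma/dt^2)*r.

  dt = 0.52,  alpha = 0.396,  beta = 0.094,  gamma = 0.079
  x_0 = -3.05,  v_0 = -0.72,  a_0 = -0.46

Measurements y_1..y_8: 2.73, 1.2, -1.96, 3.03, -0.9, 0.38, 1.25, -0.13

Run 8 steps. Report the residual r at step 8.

resid = -2.6235

step 1: x_pred=-3.4866  r=6.2166  x^+=-1.0248  v^+=0.1646  a^+=3.1725
step 2: x_pred=-0.5103  r=1.7103  x^+=0.1670  v^+=2.1234  a^+=4.1719
step 3: x_pred=1.8352  r=-3.7952  x^+=0.3323  v^+=3.6067  a^+=1.9543
step 4: x_pred=2.4720  r=0.5580  x^+=2.6930  v^+=4.7238  a^+=2.2803
step 5: x_pred=5.4577  r=-6.3577  x^+=2.9400  v^+=4.7603  a^+=-1.4346
step 6: x_pred=5.2214  r=-4.8414  x^+=3.3042  v^+=3.1391  a^+=-4.2635
step 7: x_pred=4.3601  r=-3.1101  x^+=3.1285  v^+=0.3599  a^+=-6.0809
step 8: x_pred=2.4935  r=-2.6235  x^+=1.4546  v^+=-3.2764  a^+=-7.6138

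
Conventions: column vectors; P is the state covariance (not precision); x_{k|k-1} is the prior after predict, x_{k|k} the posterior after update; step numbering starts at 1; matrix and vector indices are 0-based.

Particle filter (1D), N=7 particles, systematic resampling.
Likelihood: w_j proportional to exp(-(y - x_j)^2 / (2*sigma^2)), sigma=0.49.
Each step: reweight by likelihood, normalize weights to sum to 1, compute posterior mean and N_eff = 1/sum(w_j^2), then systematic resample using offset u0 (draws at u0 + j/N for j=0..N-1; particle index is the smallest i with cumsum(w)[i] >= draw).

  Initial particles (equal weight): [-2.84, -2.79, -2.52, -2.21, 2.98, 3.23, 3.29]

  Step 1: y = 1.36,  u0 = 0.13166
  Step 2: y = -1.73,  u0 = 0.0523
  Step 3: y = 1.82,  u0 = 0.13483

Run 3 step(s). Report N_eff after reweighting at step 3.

N_eff = 7.0000

step 1: w=[0.0000, 0.0000, 0.0000, 0.0000, 0.7914, 0.1286, 0.0800]  mean=3.0370  Neff=1.5403  idx=[4, 4, 4, 4, 4, 5, 6]
step 2: w=[0.1997, 0.1997, 0.1997, 0.1997, 0.1997, 0.0013, 0.0004]  mean=2.9804  Neff=5.0167  idx=[0, 0, 1, 2, 3, 3, 4]
step 3: w=[0.1429, 0.1429, 0.1429, 0.1429, 0.1429, 0.1429, 0.1429]  mean=2.9800  Neff=7.0000  idx=[0, 1, 2, 3, 4, 5, 6]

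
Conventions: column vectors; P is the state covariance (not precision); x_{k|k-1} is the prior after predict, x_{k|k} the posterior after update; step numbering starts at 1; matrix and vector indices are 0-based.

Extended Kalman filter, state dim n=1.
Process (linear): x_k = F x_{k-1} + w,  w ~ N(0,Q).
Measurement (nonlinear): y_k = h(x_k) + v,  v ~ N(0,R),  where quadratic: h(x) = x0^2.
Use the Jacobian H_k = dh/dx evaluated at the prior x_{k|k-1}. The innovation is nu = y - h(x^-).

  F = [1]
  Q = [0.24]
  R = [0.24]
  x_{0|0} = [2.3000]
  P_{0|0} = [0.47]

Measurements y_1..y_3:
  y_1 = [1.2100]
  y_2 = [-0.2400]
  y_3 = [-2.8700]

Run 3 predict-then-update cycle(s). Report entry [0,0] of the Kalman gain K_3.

K[0,0] = 0.4859

step 1: x^-=[2.3000]  P^-=[0.7100]  H_jac=[4.6000]  S=[15.2636]  K=[0.2140]  nu=[-4.0800]  x^+=[1.4270]  P^+=[0.0112]
step 2: x^-=[1.4270]  P^-=[0.2512]  H_jac=[2.8540]  S=[2.2858]  K=[0.3136]  nu=[-2.2763]  x^+=[0.7131]  P^+=[0.0264]
step 3: x^-=[0.7131]  P^-=[0.2664]  H_jac=[1.4263]  S=[0.7819]  K=[0.4859]  nu=[-3.3786]  x^+=[-0.9285]  P^+=[0.0818]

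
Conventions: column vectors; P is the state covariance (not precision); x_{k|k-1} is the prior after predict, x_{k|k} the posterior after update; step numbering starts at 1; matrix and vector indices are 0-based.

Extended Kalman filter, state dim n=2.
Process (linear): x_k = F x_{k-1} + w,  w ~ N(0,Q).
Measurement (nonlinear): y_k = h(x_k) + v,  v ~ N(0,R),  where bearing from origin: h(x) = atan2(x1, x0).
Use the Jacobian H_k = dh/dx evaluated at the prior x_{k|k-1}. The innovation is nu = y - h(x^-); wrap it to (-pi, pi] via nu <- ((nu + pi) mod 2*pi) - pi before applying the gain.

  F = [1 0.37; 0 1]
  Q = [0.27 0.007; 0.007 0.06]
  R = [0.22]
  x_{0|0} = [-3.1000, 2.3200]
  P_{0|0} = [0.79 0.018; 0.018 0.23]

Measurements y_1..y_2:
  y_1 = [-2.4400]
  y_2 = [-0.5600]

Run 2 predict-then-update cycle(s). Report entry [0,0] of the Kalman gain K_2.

step 1: x^-=[-2.2416, 2.3200]  P^-=[1.1048 0.1101; 0.1101 0.2900]  H_jac=[-0.2229 -0.2154]  S=[0.2989]  K=[-0.9032; -0.2911]  nu=[1.5042]  x^+=[-3.6002, 1.8822]  P^+=[0.8609 0.0315; 0.0315 0.2647]
step 2: x^-=[-2.9038, 1.8822]  P^-=[1.1905 0.1364; 0.1364 0.3247]  H_jac=[-0.1572 -0.2425]  S=[0.2789]  K=[-0.7895; -0.3592]  nu=[-3.1265]  x^+=[-0.4353, 3.0052]  P^+=[1.0166 0.0573; 0.0573 0.2887]

K[0,0] = -0.7895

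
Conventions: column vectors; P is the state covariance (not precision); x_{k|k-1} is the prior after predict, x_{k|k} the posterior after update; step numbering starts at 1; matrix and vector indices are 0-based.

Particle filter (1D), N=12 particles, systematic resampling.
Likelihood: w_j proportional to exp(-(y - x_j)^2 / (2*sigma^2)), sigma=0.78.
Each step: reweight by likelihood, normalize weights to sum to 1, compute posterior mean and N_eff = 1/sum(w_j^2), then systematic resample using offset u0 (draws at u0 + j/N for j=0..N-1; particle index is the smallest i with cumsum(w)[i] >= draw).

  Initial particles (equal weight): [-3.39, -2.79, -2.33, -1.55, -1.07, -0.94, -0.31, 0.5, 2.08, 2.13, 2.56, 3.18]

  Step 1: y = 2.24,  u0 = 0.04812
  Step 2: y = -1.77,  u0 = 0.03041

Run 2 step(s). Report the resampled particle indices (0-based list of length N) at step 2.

step 1: w=[0.0000, 0.0000, 0.0000, 0.0000, 0.0000, 0.0001, 0.0014, 0.0240, 0.2830, 0.2861, 0.2656, 0.1398]  mean=2.3340  Neff=3.9586  idx=[8, 8, 8, 8, 9, 9, 9, 10, 10, 10, 11, 11]
step 2: w=[0.1587, 0.1587, 0.1587, 0.1587, 0.1154, 0.1154, 0.1154, 0.0063, 0.0063, 0.0063, 0.0001, 0.0001]  mean=2.1065  Neff=7.1018  idx=[0, 0, 1, 1, 2, 2, 3, 3, 4, 5, 5, 6]

resampled_idx = [0, 0, 1, 1, 2, 2, 3, 3, 4, 5, 5, 6]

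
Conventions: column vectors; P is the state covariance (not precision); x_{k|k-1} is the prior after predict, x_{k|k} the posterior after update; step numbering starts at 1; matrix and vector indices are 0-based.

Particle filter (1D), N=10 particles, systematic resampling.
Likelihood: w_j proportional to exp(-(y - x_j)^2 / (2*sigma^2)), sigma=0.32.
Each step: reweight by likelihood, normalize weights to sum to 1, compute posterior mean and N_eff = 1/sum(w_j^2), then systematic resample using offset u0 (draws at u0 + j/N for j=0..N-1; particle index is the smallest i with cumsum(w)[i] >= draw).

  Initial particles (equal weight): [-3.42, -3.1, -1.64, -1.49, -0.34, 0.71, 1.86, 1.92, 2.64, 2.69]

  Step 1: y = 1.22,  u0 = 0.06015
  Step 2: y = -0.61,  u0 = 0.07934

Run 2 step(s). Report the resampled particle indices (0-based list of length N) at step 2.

step 1: w=[0.0000, 0.0000, 0.0000, 0.0000, 0.0000, 0.5532, 0.2666, 0.1800, 0.0001, 0.0001]  mean=1.2347  Neff=2.4419  idx=[5, 5, 5, 5, 5, 6, 6, 6, 7, 7]
step 2: w=[0.2000, 0.2000, 0.2000, 0.2000, 0.2000, 0.0000, 0.0000, 0.0000, 0.0000, 0.0000]  mean=0.7100  Neff=5.0000  idx=[0, 0, 1, 1, 2, 2, 3, 3, 4, 4]

resampled_idx = [0, 0, 1, 1, 2, 2, 3, 3, 4, 4]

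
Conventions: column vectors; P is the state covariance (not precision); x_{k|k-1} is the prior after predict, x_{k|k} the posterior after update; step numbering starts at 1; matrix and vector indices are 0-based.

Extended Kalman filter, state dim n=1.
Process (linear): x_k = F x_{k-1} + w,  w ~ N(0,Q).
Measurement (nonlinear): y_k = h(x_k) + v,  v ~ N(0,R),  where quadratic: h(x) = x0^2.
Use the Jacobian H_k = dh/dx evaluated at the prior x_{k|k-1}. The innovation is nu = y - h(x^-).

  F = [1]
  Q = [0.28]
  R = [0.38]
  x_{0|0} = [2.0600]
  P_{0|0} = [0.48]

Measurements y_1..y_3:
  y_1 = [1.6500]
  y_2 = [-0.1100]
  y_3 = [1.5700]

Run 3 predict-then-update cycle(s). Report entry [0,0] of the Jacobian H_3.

H_jac[0,0] = 1.5715

step 1: x^-=[2.0600]  P^-=[0.7600]  H_jac=[4.1200]  S=[13.2805]  K=[0.2358]  nu=[-2.5936]  x^+=[1.4485]  P^+=[0.0217]
step 2: x^-=[1.4485]  P^-=[0.3017]  H_jac=[2.8970]  S=[2.9124]  K=[0.3001]  nu=[-2.2081]  x^+=[0.7857]  P^+=[0.0394]
step 3: x^-=[0.7857]  P^-=[0.3194]  H_jac=[1.5715]  S=[1.1687]  K=[0.4294]  nu=[0.9526]  x^+=[1.1948]  P^+=[0.1038]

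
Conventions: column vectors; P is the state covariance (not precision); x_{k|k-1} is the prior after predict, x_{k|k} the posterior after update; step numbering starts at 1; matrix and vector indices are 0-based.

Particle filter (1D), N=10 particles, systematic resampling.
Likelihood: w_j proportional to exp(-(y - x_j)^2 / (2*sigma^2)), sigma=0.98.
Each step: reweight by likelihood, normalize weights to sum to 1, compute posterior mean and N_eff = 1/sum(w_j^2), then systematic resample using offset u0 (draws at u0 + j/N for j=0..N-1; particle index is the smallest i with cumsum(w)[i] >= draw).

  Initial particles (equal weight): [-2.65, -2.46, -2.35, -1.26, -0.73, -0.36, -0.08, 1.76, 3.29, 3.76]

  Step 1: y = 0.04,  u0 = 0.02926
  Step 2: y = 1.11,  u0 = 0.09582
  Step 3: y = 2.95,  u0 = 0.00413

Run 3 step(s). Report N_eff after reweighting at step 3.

N_eff = 8.2058

step 1: w=[0.0068, 0.0114, 0.0151, 0.1222, 0.2164, 0.2711, 0.2924, 0.0632, 0.0012, 0.0002]  mean=-0.3985  Neff=4.4409  idx=[2, 3, 4, 4, 5, 5, 5, 6, 6, 6]
step 2: w=[0.0007, 0.0191, 0.0611, 0.0611, 0.1156, 0.1156, 0.1156, 0.1704, 0.1704, 0.1704]  mean=-0.2807  Neff=7.4066  idx=[3, 4, 5, 6, 7, 7, 8, 8, 9, 9]
step 3: w=[0.0142, 0.0544, 0.0544, 0.0544, 0.1371, 0.1371, 0.1371, 0.1371, 0.1371, 0.1371]  mean=-0.1349  Neff=8.2058  idx=[0, 2, 4, 4, 5, 6, 7, 7, 8, 9]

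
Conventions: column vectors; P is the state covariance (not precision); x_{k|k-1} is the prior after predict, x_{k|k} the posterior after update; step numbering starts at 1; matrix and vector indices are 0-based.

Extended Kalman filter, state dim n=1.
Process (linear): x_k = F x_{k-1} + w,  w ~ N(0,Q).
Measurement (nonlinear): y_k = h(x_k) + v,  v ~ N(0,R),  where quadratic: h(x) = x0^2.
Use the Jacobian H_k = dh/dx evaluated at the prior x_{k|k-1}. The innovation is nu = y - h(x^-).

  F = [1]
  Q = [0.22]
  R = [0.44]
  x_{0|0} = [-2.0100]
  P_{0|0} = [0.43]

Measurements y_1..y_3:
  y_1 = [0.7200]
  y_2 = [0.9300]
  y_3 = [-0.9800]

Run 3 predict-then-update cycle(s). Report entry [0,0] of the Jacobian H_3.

H_jac[0,0] = -2.0863

step 1: x^-=[-2.0100]  P^-=[0.6500]  H_jac=[-4.0200]  S=[10.9443]  K=[-0.2388]  nu=[-3.3201]  x^+=[-1.2173]  P^+=[0.0261]
step 2: x^-=[-1.2173]  P^-=[0.2461]  H_jac=[-2.4346]  S=[1.8989]  K=[-0.3156]  nu=[-0.5518]  x^+=[-1.0432]  P^+=[0.0570]
step 3: x^-=[-1.0432]  P^-=[0.2770]  H_jac=[-2.0863]  S=[1.6459]  K=[-0.3512]  nu=[-2.0682]  x^+=[-0.3169]  P^+=[0.0741]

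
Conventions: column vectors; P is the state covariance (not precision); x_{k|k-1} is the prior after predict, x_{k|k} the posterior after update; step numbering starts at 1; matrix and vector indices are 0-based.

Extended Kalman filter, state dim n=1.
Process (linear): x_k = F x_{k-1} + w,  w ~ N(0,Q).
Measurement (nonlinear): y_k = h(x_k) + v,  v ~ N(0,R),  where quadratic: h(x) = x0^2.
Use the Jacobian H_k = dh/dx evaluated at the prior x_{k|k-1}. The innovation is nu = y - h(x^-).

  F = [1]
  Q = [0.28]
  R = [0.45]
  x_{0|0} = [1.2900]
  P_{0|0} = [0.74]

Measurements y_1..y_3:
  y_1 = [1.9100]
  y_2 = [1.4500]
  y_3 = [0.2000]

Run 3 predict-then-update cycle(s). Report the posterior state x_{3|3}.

step 1: x^-=[1.2900]  P^-=[1.0200]  H_jac=[2.5800]  S=[7.2395]  K=[0.3635]  nu=[0.2459]  x^+=[1.3794]  P^+=[0.0634]
step 2: x^-=[1.3794]  P^-=[0.3434]  H_jac=[2.7588]  S=[3.0636]  K=[0.3092]  nu=[-0.4527]  x^+=[1.2394]  P^+=[0.0504]
step 3: x^-=[1.2394]  P^-=[0.3304]  H_jac=[2.4788]  S=[2.4804]  K=[0.3302]  nu=[-1.3361]  x^+=[0.7982]  P^+=[0.0600]

x_post = [0.7982]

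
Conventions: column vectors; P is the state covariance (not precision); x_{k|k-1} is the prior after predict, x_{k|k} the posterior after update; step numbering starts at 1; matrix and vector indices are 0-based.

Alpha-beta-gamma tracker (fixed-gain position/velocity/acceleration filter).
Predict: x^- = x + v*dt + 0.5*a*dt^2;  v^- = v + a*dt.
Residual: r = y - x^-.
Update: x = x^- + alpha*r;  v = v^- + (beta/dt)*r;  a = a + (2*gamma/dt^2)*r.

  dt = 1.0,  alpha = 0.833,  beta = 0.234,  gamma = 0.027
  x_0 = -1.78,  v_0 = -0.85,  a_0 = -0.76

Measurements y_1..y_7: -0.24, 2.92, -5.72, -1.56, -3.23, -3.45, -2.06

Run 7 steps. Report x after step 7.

step 1: x_pred=-3.0100  r=2.7700  x^+=-0.7026  v^+=-0.9618  a^+=-0.6104
step 2: x_pred=-1.9696  r=4.8896  x^+=2.1034  v^+=-0.4281  a^+=-0.3464
step 3: x_pred=1.5022  r=-7.2222  x^+=-4.5139  v^+=-2.4644  a^+=-0.7364
step 4: x_pred=-7.3465  r=5.7865  x^+=-2.5263  v^+=-1.8468  a^+=-0.4239
step 5: x_pred=-4.5851  r=1.3551  x^+=-3.4563  v^+=-1.9536  a^+=-0.3507
step 6: x_pred=-5.5853  r=2.1353  x^+=-3.8066  v^+=-1.8047  a^+=-0.2354
step 7: x_pred=-5.7290  r=3.6690  x^+=-2.6727  v^+=-1.1816  a^+=-0.0373

x_post = -2.6727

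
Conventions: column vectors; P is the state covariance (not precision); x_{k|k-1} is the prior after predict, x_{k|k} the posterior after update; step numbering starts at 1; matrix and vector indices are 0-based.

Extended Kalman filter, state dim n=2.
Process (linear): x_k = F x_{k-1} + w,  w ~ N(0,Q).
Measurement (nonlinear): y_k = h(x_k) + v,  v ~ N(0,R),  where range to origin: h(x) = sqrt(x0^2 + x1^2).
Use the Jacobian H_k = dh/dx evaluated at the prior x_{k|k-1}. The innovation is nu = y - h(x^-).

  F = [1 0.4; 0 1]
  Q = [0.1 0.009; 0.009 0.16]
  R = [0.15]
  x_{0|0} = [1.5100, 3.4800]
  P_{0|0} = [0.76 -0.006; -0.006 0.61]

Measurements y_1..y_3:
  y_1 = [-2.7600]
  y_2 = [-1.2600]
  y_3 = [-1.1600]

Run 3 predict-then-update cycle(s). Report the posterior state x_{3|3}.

step 1: x^-=[2.9020, 3.4800]  P^-=[0.9528 0.2470; 0.2470 0.7700]  H_jac=[0.6404 0.7680]  S=[1.2380]  K=[0.6462; 0.6055]  nu=[-7.2912]  x^+=[-1.8093, -0.9347]  P^+=[0.4359 -0.2373; -0.2373 0.3162]
step 2: x^-=[-2.1831, -0.9347]  P^-=[0.3967 -0.1019; -0.1019 0.4762]  H_jac=[-0.9193 -0.3936]  S=[0.4853]  K=[-0.6688; -0.1932]  nu=[-3.6348]  x^+=[0.2479, -0.2323]  P^+=[0.1796 -0.1646; -0.1646 0.4580]
step 3: x^-=[0.1550, -0.2323]  P^-=[0.2212 0.0276; 0.0276 0.6180]  H_jac=[0.5549 -0.8319]  S=[0.6203]  K=[0.1608; -0.8041]  nu=[-1.4393]  x^+=[-0.0765, 0.9250]  P^+=[0.2052 0.1079; 0.1079 0.2169]

x_post = [-0.0765, 0.9250]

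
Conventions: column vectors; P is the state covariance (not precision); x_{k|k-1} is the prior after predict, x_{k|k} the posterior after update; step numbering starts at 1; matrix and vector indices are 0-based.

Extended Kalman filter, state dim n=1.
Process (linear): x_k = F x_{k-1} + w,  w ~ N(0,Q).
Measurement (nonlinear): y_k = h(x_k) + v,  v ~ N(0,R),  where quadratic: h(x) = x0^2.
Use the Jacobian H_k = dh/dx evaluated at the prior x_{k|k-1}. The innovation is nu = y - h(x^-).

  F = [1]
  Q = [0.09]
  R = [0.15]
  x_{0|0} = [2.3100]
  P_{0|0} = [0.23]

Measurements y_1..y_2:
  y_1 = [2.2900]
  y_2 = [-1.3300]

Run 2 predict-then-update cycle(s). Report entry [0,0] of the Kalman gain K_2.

K[0,0] = 0.2635

step 1: x^-=[2.3100]  P^-=[0.3200]  H_jac=[4.6200]  S=[6.9802]  K=[0.2118]  nu=[-3.0461]  x^+=[1.6648]  P^+=[0.0069]
step 2: x^-=[1.6648]  P^-=[0.0969]  H_jac=[3.3297]  S=[1.2240]  K=[0.2635]  nu=[-4.1017]  x^+=[0.5839]  P^+=[0.0119]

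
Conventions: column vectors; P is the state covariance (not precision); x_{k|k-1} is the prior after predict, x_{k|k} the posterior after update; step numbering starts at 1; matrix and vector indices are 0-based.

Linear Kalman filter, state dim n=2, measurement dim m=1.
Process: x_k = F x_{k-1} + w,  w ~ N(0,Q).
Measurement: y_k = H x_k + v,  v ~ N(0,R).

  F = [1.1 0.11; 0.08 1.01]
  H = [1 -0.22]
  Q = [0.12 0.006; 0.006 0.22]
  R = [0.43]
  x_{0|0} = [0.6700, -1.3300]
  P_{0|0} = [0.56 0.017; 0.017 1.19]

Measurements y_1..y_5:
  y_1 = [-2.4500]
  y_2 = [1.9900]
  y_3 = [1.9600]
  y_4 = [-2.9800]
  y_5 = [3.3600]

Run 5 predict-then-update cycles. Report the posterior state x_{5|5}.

step 1: x^-=[0.5907, -1.2897]  P^-=[0.8161 0.2065; 0.2065 1.4403]  S=[1.2249]  K=[0.6292; -0.0901]  nu=[-3.3244]  x^+=[-1.5009, -0.9903]  P^+=[0.3312 0.2759; 0.2759 1.4303]
step 2: x^-=[-1.7599, -1.1202]  P^-=[0.6049 0.5031; 0.5031 1.7258]  S=[0.8971]  K=[0.5509; 0.1375]  nu=[3.5034]  x^+=[0.1702, -0.6384]  P^+=[0.3326 0.4351; 0.4351 1.7088]
step 3: x^-=[0.1170, -0.6311]  P^-=[0.6484 0.7123; 0.7123 2.0356]  S=[0.8635]  K=[0.5694; 0.3063]  nu=[1.7041]  x^+=[1.0874, -0.1092]  P^+=[0.3684 0.5617; 0.5617 1.9546]
step 4: x^-=[1.1841, -0.0233]  P^-=[0.7254 0.8846; 0.8846 2.3070]  S=[0.8778]  K=[0.6046; 0.4295]  nu=[-4.1693]  x^+=[-1.3368, -1.8141]  P^+=[0.4045 0.6566; 0.6566 2.1450]
step 5: x^-=[-1.6700, -1.9391]  P^-=[0.7942 1.0152; 1.0152 2.5169]  S=[0.8994]  K=[0.6348; 0.5131]  nu=[4.6034]  x^+=[1.2521, 0.4228]  P^+=[0.4318 0.7222; 0.7222 2.2801]

x_post = [1.2521, 0.4228]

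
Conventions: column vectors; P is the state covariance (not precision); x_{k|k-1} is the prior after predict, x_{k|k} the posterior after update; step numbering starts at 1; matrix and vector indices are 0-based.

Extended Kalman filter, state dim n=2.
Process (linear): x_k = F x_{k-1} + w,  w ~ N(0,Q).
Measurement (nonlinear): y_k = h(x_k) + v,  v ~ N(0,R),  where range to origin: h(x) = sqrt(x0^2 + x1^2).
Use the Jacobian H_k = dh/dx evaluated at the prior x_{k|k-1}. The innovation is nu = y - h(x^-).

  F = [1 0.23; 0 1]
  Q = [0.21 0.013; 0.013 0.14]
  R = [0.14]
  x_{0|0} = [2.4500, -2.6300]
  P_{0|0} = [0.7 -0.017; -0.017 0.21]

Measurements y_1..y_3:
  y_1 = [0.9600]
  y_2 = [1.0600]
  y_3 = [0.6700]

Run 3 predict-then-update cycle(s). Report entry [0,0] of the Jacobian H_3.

step 1: x^-=[1.8451, -2.6300]  P^-=[0.9133 0.0443; 0.0443 0.3500]  H_jac=[0.5743 -0.8186]  S=[0.6341]  K=[0.7699; -0.4117]  nu=[-2.2527]  x^+=[0.1107, -1.7026]  P^+=[0.5374 0.2453; 0.2453 0.2425]
step 2: x^-=[-0.2809, -1.7026]  P^-=[0.8730 0.3141; 0.3141 0.3825]  H_jac=[-0.1628 -0.9867]  S=[0.6364]  K=[-0.7103; -0.6734]  nu=[-0.6656]  x^+=[0.1918, -1.2544]  P^+=[0.5520 0.0097; 0.0097 0.0939]
step 3: x^-=[-0.0967, -1.2544]  P^-=[0.7714 0.0443; 0.0443 0.2339]  H_jac=[-0.0768 -0.9970]  S=[0.3839]  K=[-0.2695; -0.6164]  nu=[-0.5881]  x^+=[0.0618, -0.8918]  P^+=[0.7435 -0.0195; -0.0195 0.0881]

H_jac[0,0] = -0.0768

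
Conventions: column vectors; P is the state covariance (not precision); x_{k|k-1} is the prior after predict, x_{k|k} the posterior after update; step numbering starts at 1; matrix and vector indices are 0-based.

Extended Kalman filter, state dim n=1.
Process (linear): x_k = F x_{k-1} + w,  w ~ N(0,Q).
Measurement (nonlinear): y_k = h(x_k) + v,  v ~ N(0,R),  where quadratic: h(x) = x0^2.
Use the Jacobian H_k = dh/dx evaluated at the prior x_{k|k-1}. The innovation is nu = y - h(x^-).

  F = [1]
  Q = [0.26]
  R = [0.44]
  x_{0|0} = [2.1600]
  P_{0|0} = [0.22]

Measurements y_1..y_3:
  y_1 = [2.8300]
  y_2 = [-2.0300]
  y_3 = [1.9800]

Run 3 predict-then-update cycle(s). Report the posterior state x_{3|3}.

step 1: x^-=[2.1600]  P^-=[0.4800]  H_jac=[4.3200]  S=[9.3980]  K=[0.2206]  nu=[-1.8356]  x^+=[1.7550]  P^+=[0.0225]
step 2: x^-=[1.7550]  P^-=[0.2825]  H_jac=[3.5100]  S=[3.9200]  K=[0.2529]  nu=[-5.1100]  x^+=[0.4626]  P^+=[0.0317]
step 3: x^-=[0.4626]  P^-=[0.2917]  H_jac=[0.9251]  S=[0.6896]  K=[0.3913]  nu=[1.7660]  x^+=[1.1536]  P^+=[0.1861]

x_post = [1.1536]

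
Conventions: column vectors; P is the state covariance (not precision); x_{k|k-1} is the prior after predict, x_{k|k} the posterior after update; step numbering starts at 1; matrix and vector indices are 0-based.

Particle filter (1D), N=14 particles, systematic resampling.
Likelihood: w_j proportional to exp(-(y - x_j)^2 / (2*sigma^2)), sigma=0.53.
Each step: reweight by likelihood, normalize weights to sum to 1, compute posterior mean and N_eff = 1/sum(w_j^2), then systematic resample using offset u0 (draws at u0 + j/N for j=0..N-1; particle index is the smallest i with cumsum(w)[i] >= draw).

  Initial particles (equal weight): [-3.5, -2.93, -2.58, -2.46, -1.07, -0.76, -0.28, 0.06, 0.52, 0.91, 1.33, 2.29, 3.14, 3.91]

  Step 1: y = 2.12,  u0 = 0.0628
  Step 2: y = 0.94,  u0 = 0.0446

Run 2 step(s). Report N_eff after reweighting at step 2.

step 1: w=[0.0000, 0.0000, 0.0000, 0.0000, 0.0000, 0.0000, 0.0000, 0.0003, 0.0069, 0.0484, 0.2160, 0.6232, 0.1030, 0.0022]  mean=2.0938  Neff=2.2322  idx=[10, 10, 10, 11, 11, 11, 11, 11, 11, 11, 11, 11, 12, 12]
step 2: w=[0.2890, 0.2890, 0.2890, 0.0148, 0.0148, 0.0148, 0.0148, 0.0148, 0.0148, 0.0148, 0.0148, 0.0148, 0.0001, 0.0001]  mean=1.4579  Neff=3.9610  idx=[0, 0, 0, 0, 1, 1, 1, 1, 2, 2, 2, 2, 5, 10]

N_eff = 3.9610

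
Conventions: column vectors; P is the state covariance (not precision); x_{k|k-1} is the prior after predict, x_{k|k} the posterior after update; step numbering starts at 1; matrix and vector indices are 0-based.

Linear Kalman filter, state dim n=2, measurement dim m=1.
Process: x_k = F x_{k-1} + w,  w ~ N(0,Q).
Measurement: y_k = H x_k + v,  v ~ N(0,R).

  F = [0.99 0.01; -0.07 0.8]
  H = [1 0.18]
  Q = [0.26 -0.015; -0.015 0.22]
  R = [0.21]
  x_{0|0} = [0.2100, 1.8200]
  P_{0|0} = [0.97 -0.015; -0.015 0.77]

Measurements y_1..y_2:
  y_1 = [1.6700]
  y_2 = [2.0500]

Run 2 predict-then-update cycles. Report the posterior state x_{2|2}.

x_post = [1.6488, 1.0993]

step 1: x^-=[0.2261, 1.4413]  P^-=[1.2105 -0.0879; -0.0879 0.7192]  S=[1.4121]  K=[0.8460; 0.0294]  nu=[1.1845]  x^+=[1.2282, 1.4761]  P^+=[0.1998 -0.1231; -0.1231 0.7180]
step 2: x^-=[1.2306, 1.0949]  P^-=[0.4535 -0.1205; -0.1205 0.6943]  S=[0.6426]  K=[0.6719; 0.0070]  nu=[0.6223]  x^+=[1.6488, 1.0993]  P^+=[0.1633 -0.1235; -0.1235 0.6943]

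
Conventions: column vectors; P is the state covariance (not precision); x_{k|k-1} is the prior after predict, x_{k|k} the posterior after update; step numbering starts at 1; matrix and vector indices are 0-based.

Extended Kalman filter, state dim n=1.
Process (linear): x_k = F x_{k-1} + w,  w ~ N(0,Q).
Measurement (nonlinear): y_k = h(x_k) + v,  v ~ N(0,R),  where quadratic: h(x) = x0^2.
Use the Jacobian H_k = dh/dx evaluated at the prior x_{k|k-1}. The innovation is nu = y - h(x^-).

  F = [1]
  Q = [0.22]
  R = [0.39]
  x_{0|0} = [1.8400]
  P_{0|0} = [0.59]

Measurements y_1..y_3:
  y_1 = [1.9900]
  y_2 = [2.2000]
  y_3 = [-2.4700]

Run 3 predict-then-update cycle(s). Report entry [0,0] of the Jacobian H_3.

H_jac[0,0] = 2.9636

step 1: x^-=[1.8400]  P^-=[0.8100]  H_jac=[3.6800]  S=[11.3593]  K=[0.2624]  nu=[-1.3956]  x^+=[1.4738]  P^+=[0.0278]
step 2: x^-=[1.4738]  P^-=[0.2478]  H_jac=[2.9476]  S=[2.5430]  K=[0.2872]  nu=[0.0280]  x^+=[1.4818]  P^+=[0.0380]
step 3: x^-=[1.4818]  P^-=[0.2580]  H_jac=[2.9636]  S=[2.6561]  K=[0.2879]  nu=[-4.6658]  x^+=[0.1386]  P^+=[0.0379]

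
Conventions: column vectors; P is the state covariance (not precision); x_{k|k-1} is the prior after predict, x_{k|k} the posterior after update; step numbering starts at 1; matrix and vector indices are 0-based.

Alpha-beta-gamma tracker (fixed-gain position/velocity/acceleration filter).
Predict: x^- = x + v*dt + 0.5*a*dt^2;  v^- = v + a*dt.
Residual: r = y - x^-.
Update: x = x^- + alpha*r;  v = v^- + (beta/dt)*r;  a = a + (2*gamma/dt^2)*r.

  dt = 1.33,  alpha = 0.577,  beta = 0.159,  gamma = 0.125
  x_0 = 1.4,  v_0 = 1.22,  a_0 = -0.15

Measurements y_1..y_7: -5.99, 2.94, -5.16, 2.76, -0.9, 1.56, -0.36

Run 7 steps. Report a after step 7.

a_post = 1.2993

step 1: x_pred=2.8899  r=-8.8799  x^+=-2.2338  v^+=-0.0411  a^+=-1.4050
step 2: x_pred=-3.5311  r=6.4711  x^+=0.2027  v^+=-1.1361  a^+=-0.4904
step 3: x_pred=-1.7421  r=-3.4179  x^+=-3.7142  v^+=-2.1970  a^+=-0.9735
step 4: x_pred=-7.4973  r=10.2573  x^+=-1.5788  v^+=-2.2655  a^+=0.4762
step 5: x_pred=-4.1708  r=3.2708  x^+=-2.2836  v^+=-1.2412  a^+=0.9384
step 6: x_pred=-3.1044  r=4.6644  x^+=-0.4130  v^+=0.5646  a^+=1.5977
step 7: x_pred=1.7509  r=-2.1109  x^+=0.5329  v^+=2.4371  a^+=1.2993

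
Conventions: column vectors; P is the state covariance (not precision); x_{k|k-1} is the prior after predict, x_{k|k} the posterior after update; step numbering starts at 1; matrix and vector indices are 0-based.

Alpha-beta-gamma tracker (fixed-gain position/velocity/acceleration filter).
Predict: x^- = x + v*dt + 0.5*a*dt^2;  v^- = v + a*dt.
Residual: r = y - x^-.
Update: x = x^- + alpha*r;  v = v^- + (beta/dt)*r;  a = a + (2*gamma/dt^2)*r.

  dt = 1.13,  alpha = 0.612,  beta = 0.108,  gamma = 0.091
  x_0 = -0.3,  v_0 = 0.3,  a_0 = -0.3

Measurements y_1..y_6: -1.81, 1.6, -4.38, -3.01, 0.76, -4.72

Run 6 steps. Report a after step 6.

step 1: x_pred=-0.1525  r=-1.6575  x^+=-1.1669  v^+=-0.1974  a^+=-0.5362
step 2: x_pred=-1.7323  r=3.3323  x^+=0.3071  v^+=-0.4849  a^+=-0.0613
step 3: x_pred=-0.2800  r=-4.1000  x^+=-2.7892  v^+=-0.9460  a^+=-0.6457
step 4: x_pred=-4.2704  r=1.2604  x^+=-3.4990  v^+=-1.5551  a^+=-0.4660
step 5: x_pred=-5.5538  r=6.3138  x^+=-1.6898  v^+=-1.4783  a^+=0.4339
step 6: x_pred=-3.0832  r=-1.6368  x^+=-4.0849  v^+=-1.1444  a^+=0.2006

a_post = 0.2006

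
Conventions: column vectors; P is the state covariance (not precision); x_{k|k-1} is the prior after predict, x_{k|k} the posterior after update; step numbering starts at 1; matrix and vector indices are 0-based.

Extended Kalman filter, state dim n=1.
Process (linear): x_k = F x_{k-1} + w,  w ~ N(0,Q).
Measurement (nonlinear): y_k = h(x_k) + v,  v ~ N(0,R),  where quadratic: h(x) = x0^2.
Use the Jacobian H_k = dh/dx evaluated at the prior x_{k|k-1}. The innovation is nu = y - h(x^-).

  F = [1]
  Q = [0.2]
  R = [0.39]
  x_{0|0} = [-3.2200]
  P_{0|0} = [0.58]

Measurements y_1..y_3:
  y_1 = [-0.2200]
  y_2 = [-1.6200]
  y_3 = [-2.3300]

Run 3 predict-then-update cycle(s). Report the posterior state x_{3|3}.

step 1: x^-=[-3.2200]  P^-=[0.7800]  H_jac=[-6.4400]  S=[32.7394]  K=[-0.1534]  nu=[-10.5884]  x^+=[-1.5954]  P^+=[0.0093]
step 2: x^-=[-1.5954]  P^-=[0.2093]  H_jac=[-3.1908]  S=[2.5209]  K=[-0.2649]  nu=[-4.1654]  x^+=[-0.4920]  P^+=[0.0324]
step 3: x^-=[-0.4920]  P^-=[0.2324]  H_jac=[-0.9839]  S=[0.6150]  K=[-0.3718]  nu=[-2.5720]  x^+=[0.4643]  P^+=[0.1474]

x_post = [0.4643]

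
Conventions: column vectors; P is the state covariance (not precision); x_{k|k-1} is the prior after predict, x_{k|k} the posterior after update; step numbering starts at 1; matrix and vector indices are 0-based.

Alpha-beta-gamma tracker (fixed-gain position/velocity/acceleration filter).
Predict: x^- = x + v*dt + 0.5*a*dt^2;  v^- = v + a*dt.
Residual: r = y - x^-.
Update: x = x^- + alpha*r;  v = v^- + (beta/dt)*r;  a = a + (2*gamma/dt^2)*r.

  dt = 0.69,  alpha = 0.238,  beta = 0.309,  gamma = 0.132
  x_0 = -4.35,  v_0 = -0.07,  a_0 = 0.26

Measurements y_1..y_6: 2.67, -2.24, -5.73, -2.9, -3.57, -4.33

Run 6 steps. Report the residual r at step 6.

resid = 4.0302

step 1: x_pred=-4.3364  r=7.0064  x^+=-2.6689  v^+=3.2471  a^+=4.1451
step 2: x_pred=0.5583  r=-2.7983  x^+=-0.1077  v^+=4.8540  a^+=2.5934
step 3: x_pred=3.8589  r=-9.5889  x^+=1.5768  v^+=2.3493  a^+=-2.7237
step 4: x_pred=2.5494  r=-5.4494  x^+=1.2524  v^+=-1.9705  a^+=-5.7454
step 5: x_pred=-1.4749  r=-2.0951  x^+=-1.9735  v^+=-6.8731  a^+=-6.9072
step 6: x_pred=-8.3602  r=4.0302  x^+=-7.4010  v^+=-9.8342  a^+=-4.6724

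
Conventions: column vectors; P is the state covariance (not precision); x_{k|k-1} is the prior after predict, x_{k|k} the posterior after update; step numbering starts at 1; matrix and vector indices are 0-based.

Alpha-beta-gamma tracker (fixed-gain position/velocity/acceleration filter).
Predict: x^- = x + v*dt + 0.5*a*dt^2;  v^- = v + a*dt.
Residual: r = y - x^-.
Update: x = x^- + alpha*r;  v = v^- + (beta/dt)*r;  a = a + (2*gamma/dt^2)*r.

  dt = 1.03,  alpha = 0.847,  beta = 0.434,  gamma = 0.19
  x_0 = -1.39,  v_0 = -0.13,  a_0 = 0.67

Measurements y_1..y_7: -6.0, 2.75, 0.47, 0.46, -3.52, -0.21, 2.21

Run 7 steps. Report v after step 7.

v_post = -0.4710

step 1: x_pred=-1.1685  r=-4.8315  x^+=-5.2608  v^+=-1.4757  a^+=-1.0606
step 2: x_pred=-7.3433  r=10.0933  x^+=1.2057  v^+=1.6848  a^+=2.5547
step 3: x_pred=4.2962  r=-3.8262  x^+=1.0554  v^+=2.7040  a^+=1.1842
step 4: x_pred=4.4687  r=-4.0087  x^+=1.0733  v^+=2.2346  a^+=-0.2516
step 5: x_pred=3.2415  r=-6.7615  x^+=-2.4855  v^+=-0.8736  a^+=-2.6735
step 6: x_pred=-4.8035  r=4.5935  x^+=-0.9128  v^+=-1.6918  a^+=-1.0282
step 7: x_pred=-3.2008  r=5.4108  x^+=1.3822  v^+=-0.4710  a^+=0.9099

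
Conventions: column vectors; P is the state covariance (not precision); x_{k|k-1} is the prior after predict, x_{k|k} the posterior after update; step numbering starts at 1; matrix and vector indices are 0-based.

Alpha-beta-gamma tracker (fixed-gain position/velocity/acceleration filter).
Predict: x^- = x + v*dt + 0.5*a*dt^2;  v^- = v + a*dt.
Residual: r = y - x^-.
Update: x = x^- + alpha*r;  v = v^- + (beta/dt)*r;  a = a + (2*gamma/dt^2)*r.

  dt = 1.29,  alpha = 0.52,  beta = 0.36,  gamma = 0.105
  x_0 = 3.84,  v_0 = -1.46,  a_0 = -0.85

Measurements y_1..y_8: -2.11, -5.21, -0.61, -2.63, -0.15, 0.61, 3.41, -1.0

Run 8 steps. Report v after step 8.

step 1: x_pred=1.2494  r=-3.3594  x^+=-0.4975  v^+=-3.4940  a^+=-1.2739
step 2: x_pred=-6.0647  r=0.8547  x^+=-5.6203  v^+=-4.8988  a^+=-1.1661
step 3: x_pred=-12.9100  r=12.3000  x^+=-6.5140  v^+=-2.9705  a^+=0.3861
step 4: x_pred=-10.0247  r=7.3947  x^+=-6.1794  v^+=-0.4088  a^+=1.3193
step 5: x_pred=-5.6091  r=5.4591  x^+=-2.7703  v^+=2.8166  a^+=2.0082
step 6: x_pred=2.5339  r=-1.9239  x^+=1.5335  v^+=4.8702  a^+=1.7654
step 7: x_pred=9.2850  r=-5.8750  x^+=6.2300  v^+=5.5081  a^+=1.0240
step 8: x_pred=14.1874  r=-15.1874  x^+=6.2900  v^+=2.5907  a^+=-0.8926

v_post = 2.5907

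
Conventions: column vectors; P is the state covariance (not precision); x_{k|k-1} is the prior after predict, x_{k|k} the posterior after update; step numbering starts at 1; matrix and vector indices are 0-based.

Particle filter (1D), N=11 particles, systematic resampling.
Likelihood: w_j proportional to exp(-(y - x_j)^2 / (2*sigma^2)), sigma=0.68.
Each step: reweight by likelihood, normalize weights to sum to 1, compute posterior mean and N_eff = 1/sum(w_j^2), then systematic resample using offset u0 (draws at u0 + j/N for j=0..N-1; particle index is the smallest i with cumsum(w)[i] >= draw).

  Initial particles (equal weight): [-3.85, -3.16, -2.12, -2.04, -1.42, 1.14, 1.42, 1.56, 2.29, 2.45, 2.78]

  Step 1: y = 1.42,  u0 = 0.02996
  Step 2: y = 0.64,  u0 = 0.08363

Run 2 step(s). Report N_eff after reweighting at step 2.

N_eff = 8.6536

step 1: w=[0.0000, 0.0000, 0.0000, 0.0000, 0.0000, 0.2423, 0.2637, 0.2582, 0.1163, 0.0837, 0.0357]  mean=1.6242  Neff=4.6140  idx=[5, 5, 5, 6, 6, 6, 7, 7, 7, 8, 9]
step 2: w=[0.1489, 0.1489, 0.1489, 0.1010, 0.1010, 0.1010, 0.0781, 0.0781, 0.0781, 0.0103, 0.0056]  mean=1.3425  Neff=8.6536  idx=[0, 1, 1, 2, 3, 3, 4, 5, 6, 7, 9]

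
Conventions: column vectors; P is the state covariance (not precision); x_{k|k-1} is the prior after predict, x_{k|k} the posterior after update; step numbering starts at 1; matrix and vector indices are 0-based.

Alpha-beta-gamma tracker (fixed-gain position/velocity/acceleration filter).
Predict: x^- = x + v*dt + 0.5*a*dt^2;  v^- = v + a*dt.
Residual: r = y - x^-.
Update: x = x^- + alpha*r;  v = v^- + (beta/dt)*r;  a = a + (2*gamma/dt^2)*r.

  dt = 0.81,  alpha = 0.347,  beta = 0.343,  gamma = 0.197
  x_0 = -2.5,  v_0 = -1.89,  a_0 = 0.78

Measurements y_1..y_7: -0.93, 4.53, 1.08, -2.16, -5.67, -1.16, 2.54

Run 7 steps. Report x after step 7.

x_post = -12.1172

step 1: x_pred=-3.7750  r=2.8450  x^+=-2.7878  v^+=-0.0535  a^+=2.4885
step 2: x_pred=-2.0148  r=6.5448  x^+=0.2563  v^+=4.7336  a^+=6.4187
step 3: x_pred=6.1962  r=-5.1162  x^+=4.4209  v^+=7.7663  a^+=3.3464
step 4: x_pred=11.8094  r=-13.9694  x^+=6.9620  v^+=4.5615  a^+=-5.0425
step 5: x_pred=9.0026  r=-14.6726  x^+=3.9112  v^+=-5.7362  a^+=-13.8536
step 6: x_pred=-5.2798  r=4.1198  x^+=-3.8502  v^+=-15.2131  a^+=-11.3796
step 7: x_pred=-19.9059  r=22.4459  x^+=-12.1172  v^+=-14.9257  a^+=2.0995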